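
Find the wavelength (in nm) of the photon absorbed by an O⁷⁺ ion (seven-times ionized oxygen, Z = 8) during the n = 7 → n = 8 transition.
297.680 nm

First, find the transition energy using E_n = -13.6057 Z² / n² eV:
E_7 = -13.6057 × 8² / 7² = -17.7707102 eV
E_8 = -13.6057 × 8² / 8² = -13.6057000 eV

Photon energy: |ΔE| = |E_8 - E_7| = 4.1650102 eV

Convert to wavelength using E = hc/λ with hc = 1239.84 eV·nm:
λ = hc/E = 1239.84 eV·nm / 4.1650102 eV
λ = 297.680 nm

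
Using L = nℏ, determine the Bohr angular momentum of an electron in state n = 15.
1.58e-33 J·s (or 15ℏ)

In the Bohr model, angular momentum is quantized:
L = nℏ

where ℏ = h/(2π) = 1.0546e-34 J·s

For n = 15:
L = 15 × 1.0546e-34 J·s
L = 1.58e-33 J·s

This can also be written as L = 15ℏ.
The angular momentum is an integer multiple of the reduced Planck constant.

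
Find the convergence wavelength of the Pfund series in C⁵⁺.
63.28 nm

The series limit corresponds to the transition from n = ∞ to n = 5.
This is the highest energy (shortest wavelength) transition in the Pfund series.

E_∞ = 0 eV
E_5 = -13.6057 × 6² / 5² = -19.5922 eV

Energy at series limit:
ΔE = E_∞ - E_5 = 0 - (-19.5922) = 19.5922 eV
λ = hc/E = 1239.84 eV·nm / 19.5922 eV = 63.28 nm

This energy equals the ionization energy from the n = 5 state of C⁵⁺.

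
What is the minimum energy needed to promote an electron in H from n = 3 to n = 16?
1.4586 eV

The energy levels of a hydrogen-like atom are E_n = -13.6057 eV / n².

Energy at n = 3: E_3 = -13.6057 / 3² = -1.5117444 eV
Energy at n = 16: E_16 = -13.6057 / 16² = -0.0531473 eV

The excitation energy is the difference:
ΔE = E_16 - E_3
ΔE = -0.0531473 - (-1.5117444)
ΔE = 1.4586 eV

Since this is positive, energy must be absorbed (photon absorption).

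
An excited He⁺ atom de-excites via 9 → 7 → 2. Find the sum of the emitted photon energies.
12.9338 eV

The energy levels of He⁺ are E_n = -13.6057 × 2² / n² eV.

First transition (9 → 7):
ΔE₁ = |E_7 - E_9|
ΔE₁ = |-1.1106693878 - (-0.6718864198)| = 0.4387830 eV

Second transition (7 → 2):
ΔE₂ = |E_2 - E_7|
ΔE₂ = |-13.6057000000 - (-1.1106693878)| = 12.4950306 eV

Total energy released:
E_total = ΔE₁ + ΔE₂ = 0.4387830 + 12.4950306 = 12.9338 eV

Note: This equals the direct transition 9 → 2: 12.9338 eV ✓
Energy is conserved regardless of the path taken.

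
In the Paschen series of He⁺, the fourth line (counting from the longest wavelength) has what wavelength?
251.1675 nm

The lines of a series are numbered from the longest wavelength (smallest ΔE) outward; the fourth line is the transition from n = n_f + 4 to n_f.
The Paschen series has all transitions ending at n_f = 3.

For He⁺ (Z = 2), the fourth line (δ-line) is the jump from n = 7 to n = 3:
E_7 = -13.6057 × 2² / 7² = -1.11066939 eV
E_3 = -13.6057 × 2² / 3² = -6.04697778 eV
ΔE = E_7 - E_3 = 4.93630839 eV

λ = hc/E = 1239.84 eV·nm / 4.93630839 eV
λ = 251.1675 nm

This is the δ-line of the Paschen series in He⁺.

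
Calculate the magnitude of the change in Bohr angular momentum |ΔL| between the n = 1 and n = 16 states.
1.582e-33 J·s (or 15ℏ)

In the Bohr model, L_n = nℏ where ℏ = 1.05457e-34 J·s.

L_16 = 16ℏ = 1.68731e-33 J·s
L_1 = 1ℏ = 1.05457e-34 J·s

ΔL = L_16 - L_1 = (16 - 1)ℏ = 15ℏ
ΔL = 15 × 1.05457e-34 J·s = 1.582e-33 J·s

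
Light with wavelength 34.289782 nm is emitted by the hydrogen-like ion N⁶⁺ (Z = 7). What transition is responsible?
n = 11 → n = 4

First, find the photon energy from the wavelength (hc = 1239.84 eV·nm):
E = hc/λ = 1239.84 eV·nm / 34.289782 nm = 36.157710 eV

The energy levels of N⁶⁺ satisfy E_n = -13.6057 × 7² / n² eV, so an emission n_i → n_f releases
ΔE = 13.6057 × 7² × (1/n_f² − 1/n_i²) eV.

Setting ΔE equal to the photon energy:
1/n_f² − 1/n_i² = 36.157710 / (13.6057 × 7²) = 0.054235537

Since 1/n_i² must be positive, we need 1/n_f² > 0.054235537, i.e. n_f ≤ 4. For each allowed n_f, solve n_i = (1/n_f² − 0.054235537)^(−1/2) and check whether it is a whole number:
  n_f = 1: 1/n_i² = 1.000000000 − 0.054235537 = 0.945764463 → n_i = 1.028  (not an integer) ✗
  n_f = 2: 1/n_i² = 0.250000000 − 0.054235537 = 0.195764463 → n_i = 2.260  (not an integer) ✗
  n_f = 3: 1/n_i² = 0.111111111 − 0.054235537 = 0.056875574 → n_i = 4.193  (not an integer) ✗
  n_f = 4: 1/n_i² = 0.062500000 − 0.054235537 = 0.008264463 → n_i = 11.000  → integer, n_i = 11 ✓

Only n_f = 4 gives an integer upper level, n_i = 11.

The transition is from n = 11 to n = 4 (emission).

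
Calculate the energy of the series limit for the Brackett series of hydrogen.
0.850356 eV

The series limit corresponds to the transition from n = ∞ to n = 4.
This is the highest energy (shortest wavelength) transition in the Brackett series.

E_∞ = 0 eV
E_4 = -13.6057 / 4² = -0.850356 eV

Energy at series limit:
ΔE = E_∞ - E_4 = 0 - (-0.850356) = 0.850356 eV

This energy equals the ionization energy from the n = 4 state of hydrogen.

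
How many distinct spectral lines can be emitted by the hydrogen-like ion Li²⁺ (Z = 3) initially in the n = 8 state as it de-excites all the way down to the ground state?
28

The electron can occupy levels n = 1, 2, ..., 8 during de-excitation — that is m = 8 - 1 + 1 = 8 distinct levels.

The number of distinct spectral lines equals the number of ways to choose 2 of these m levels (each pair gives one possible emission transition):

Number of lines = m(m-1)/2 = 8×7/2 = 28

These correspond to all possible transitions between the 8 levels:
8 → 7, 8 → 6, 8 → 5, 8 → 4, 8 → 3, 8 → 2, 8 → 1, 7 → 6...

Each transition produces a photon with a unique energy (and thus wavelength). This count does not depend on Z.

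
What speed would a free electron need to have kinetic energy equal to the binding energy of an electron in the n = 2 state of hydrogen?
1.0938e+06 m/s (or 0.36487% of c)

The binding energy at n = 2 for hydrogen is:
E_2 = -13.6057/2² = -3.4014250 eV
|E_2| = 3.4014250 eV

Convert to Joules:
KE = 3.4014250 eV × (1.602177 × 10⁻¹⁹ J/eV) = 5.449685e-19 J

Using KE = ½mv²:
v = √(2·KE/m_e)
v = √(2 × 5.449685e-19 J / 9.10938 × 10⁻³¹ kg)
v = 1.0938e+06 m/s

This is approximately 0.36487% the speed of light.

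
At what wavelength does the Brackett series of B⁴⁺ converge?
58.32 nm

The series limit corresponds to the transition from n = ∞ to n = 4.
This is the highest energy (shortest wavelength) transition in the Brackett series.

E_∞ = 0 eV
E_4 = -13.6057 × 5² / 4² = -21.2589 eV

Energy at series limit:
ΔE = E_∞ - E_4 = 0 - (-21.2589) = 21.2589 eV
λ = hc/E = 1239.84 eV·nm / 21.2589 eV = 58.32 nm

This energy equals the ionization energy from the n = 4 state of B⁴⁺.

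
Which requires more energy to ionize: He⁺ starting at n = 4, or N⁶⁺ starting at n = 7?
N⁶⁺ at n = 7 (E = -13.6057 eV)

Using E_n = -13.6057 Z² / n² eV:

He⁺ (Z = 2) at n = 4:
E = -13.6057 × 2² / 4² = -13.6057 × 4 / 16 = -3.4014250 eV

N⁶⁺ (Z = 7) at n = 7:
E = -13.6057 × 7² / 7² = -13.6057 × 49 / 49 = -13.6057000 eV

Since -13.6057000 eV < -3.4014250 eV,
N⁶⁺ at n = 7 is more tightly bound (requires more energy to ionize).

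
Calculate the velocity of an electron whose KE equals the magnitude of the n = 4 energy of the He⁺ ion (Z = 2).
1.0938e+06 m/s (or 0.364868% of c)

The binding energy at n = 4 for He⁺ is:
E_4 = -13.6057 × 2²/4² = -3.40142500 eV
|E_4| = 3.40142500 eV

Convert to Joules:
KE = 3.40142500 eV × (1.602177 × 10⁻¹⁹ J/eV) = 5.449685e-19 J

Using KE = ½mv²:
v = √(2·KE/m_e)
v = √(2 × 5.449685e-19 J / 9.10938 × 10⁻³¹ kg)
v = 1.0938e+06 m/s

This is approximately 0.364868% the speed of light.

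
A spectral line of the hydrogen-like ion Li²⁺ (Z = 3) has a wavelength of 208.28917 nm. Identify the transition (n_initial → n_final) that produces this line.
n = 4 → n = 3

First, find the photon energy from the wavelength (hc = 1239.84 eV·nm):
E = hc/λ = 1239.84 eV·nm / 208.28917 nm = 5.9524938 eV

The energy levels of Li²⁺ satisfy E_n = -13.6057 × 3² / n² eV, so an emission n_i → n_f releases
ΔE = 13.6057 × 3² × (1/n_f² − 1/n_i²) eV.

Setting ΔE equal to the photon energy:
1/n_f² − 1/n_i² = 5.9524938 / (13.6057 × 3²) = 0.048611112

Since 1/n_i² must be positive, we need 1/n_f² > 0.048611112, i.e. n_f ≤ 4. For each allowed n_f, solve n_i = (1/n_f² − 0.048611112)^(−1/2) and check whether it is a whole number:
  n_f = 1: 1/n_i² = 1.000000000 − 0.048611112 = 0.951388888 → n_i = 1.025  (not an integer) ✗
  n_f = 2: 1/n_i² = 0.250000000 − 0.048611112 = 0.201388888 → n_i = 2.228  (not an integer) ✗
  n_f = 3: 1/n_i² = 0.111111111 − 0.048611112 = 0.062499999 → n_i = 4.000  → integer, n_i = 4 ✓
  n_f = 4: 1/n_i² = 0.062500000 − 0.048611112 = 0.013888888 → n_i = 8.485  (not an integer) ✗

Only n_f = 3 gives an integer upper level, n_i = 4.

The transition is from n = 4 to n = 3 (emission).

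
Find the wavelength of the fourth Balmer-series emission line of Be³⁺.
25.6293 nm

The lines of a series are numbered from the longest wavelength (smallest ΔE) outward; the fourth line is the transition from n = n_f + 4 to n_f.
The Balmer series has all transitions ending at n_f = 2.

For Be³⁺ (Z = 4), the fourth line (δ-line) is the jump from n = 6 to n = 2:
E_6 = -13.6057 × 4² / 6² = -6.046978 eV
E_2 = -13.6057 × 4² / 2² = -54.422800 eV
ΔE = E_6 - E_2 = 48.375822 eV

λ = hc/E = 1239.84 eV·nm / 48.375822 eV
λ = 25.6293 nm

This is the δ-line of the Balmer series in Be³⁺.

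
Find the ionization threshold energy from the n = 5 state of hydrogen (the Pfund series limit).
0.54423 eV

The series limit corresponds to the transition from n = ∞ to n = 5.
This is the highest energy (shortest wavelength) transition in the Pfund series.

E_∞ = 0 eV
E_5 = -13.6057 / 5² = -0.54423 eV

Energy at series limit:
ΔE = E_∞ - E_5 = 0 - (-0.54423) = 0.54423 eV

This energy equals the ionization energy from the n = 5 state of hydrogen.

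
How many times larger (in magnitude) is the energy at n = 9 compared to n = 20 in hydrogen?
4.93827

Using E_n = -13.6057 Z² / n² eV with Z = 1:

E_9 = -13.6057 / 9² = -13.6057 / 81 = -0.16797160494 eV
E_20 = -13.6057 / 20² = -13.6057 / 400 = -0.03401425000 eV

The ratio is:
E_9/E_20 = (-0.16797160494) / (-0.03401425000)
E_9/E_20 = (-13.6057/81) / (-13.6057/400)
E_9/E_20 = 400/81
E_9/E_20 = 4.93827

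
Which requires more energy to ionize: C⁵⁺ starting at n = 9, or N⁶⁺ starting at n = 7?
N⁶⁺ at n = 7 (E = -13.6057 eV)

Using E_n = -13.6057 Z² / n² eV:

C⁵⁺ (Z = 6) at n = 9:
E = -13.6057 × 6² / 9² = -13.6057 × 36 / 81 = -6.0469778 eV

N⁶⁺ (Z = 7) at n = 7:
E = -13.6057 × 7² / 7² = -13.6057 × 49 / 49 = -13.6057000 eV

Since -13.6057000 eV < -6.0469778 eV,
N⁶⁺ at n = 7 is more tightly bound (requires more energy to ionize).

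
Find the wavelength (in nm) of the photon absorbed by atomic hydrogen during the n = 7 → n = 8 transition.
19051.516 nm

First, find the transition energy using E_n = -13.6057 / n² eV:
E_7 = -13.6057 / 7² = -0.27766734694 eV
E_8 = -13.6057 / 8² = -0.21258906250 eV

Photon energy: |ΔE| = |E_8 - E_7| = 0.06507828444 eV

Convert to wavelength using E = hc/λ with hc = 1239.84 eV·nm:
λ = hc/E = 1239.84 eV·nm / 0.06507828444 eV
λ = 19051.516 nm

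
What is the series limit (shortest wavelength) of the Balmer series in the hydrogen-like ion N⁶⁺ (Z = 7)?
7.43890 nm

The series limit corresponds to the transition from n = ∞ to n = 2.
This is the highest energy (shortest wavelength) transition in the Balmer series.

E_∞ = 0 eV
E_2 = -13.6057 × 7² / 2² = -166.6698250 eV

Energy at series limit:
ΔE = E_∞ - E_2 = 0 - (-166.6698250) = 166.6698250 eV
λ = hc/E = 1239.84 eV·nm / 166.6698250 eV = 7.43890 nm

This energy equals the ionization energy from the n = 2 state of N⁶⁺.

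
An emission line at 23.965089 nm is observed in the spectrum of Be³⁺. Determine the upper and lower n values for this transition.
n = 9 → n = 2

First, find the photon energy from the wavelength (hc = 1239.84 eV·nm):
E = hc/λ = 1239.84 eV·nm / 23.965089 nm = 51.735255 eV

The energy levels of Be³⁺ satisfy E_n = -13.6057 × 4² / n² eV, so an emission n_i → n_f releases
ΔE = 13.6057 × 4² × (1/n_f² − 1/n_i²) eV.

Setting ΔE equal to the photon energy:
1/n_f² − 1/n_i² = 51.735255 / (13.6057 × 4²) = 0.23765432

Since 1/n_i² must be positive, we need 1/n_f² > 0.23765432, i.e. n_f ≤ 2. For each allowed n_f, solve n_i = (1/n_f² − 0.23765432)^(−1/2) and check whether it is a whole number:
  n_f = 1: 1/n_i² = 1.00000000 − 0.23765432 = 0.76234568 → n_i = 1.145  (not an integer) ✗
  n_f = 2: 1/n_i² = 0.25000000 − 0.23765432 = 0.01234568 → n_i = 9.000  → integer, n_i = 9 ✓

Only n_f = 2 gives an integer upper level, n_i = 9.

The transition is from n = 9 to n = 2 (emission).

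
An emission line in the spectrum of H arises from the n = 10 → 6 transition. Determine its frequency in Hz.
5.84861e+13 Hz

First, find the transition energy:
E_10 = -13.6057 / 10² = -0.136057000 eV
E_6 = -13.6057 / 6² = -0.377936111 eV
|ΔE| = |E_6 - E_10| = 0.241879111 eV

Convert to Joules: E = 0.241879111 eV × (1.602177 × 10⁻¹⁹ J/eV) = 3.8753315e-20 J

Using E = hf:
f = E/h = 3.8753315e-20 J / (6.62607 × 10⁻³⁴ J·s)
f = 5.84861e+13 Hz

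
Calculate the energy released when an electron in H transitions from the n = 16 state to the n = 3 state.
1.46 eV

The energy levels are E_n = -13.6057 eV / n².

Energy at n = 16: E_16 = -13.6057 / 16² = -0.05315 eV
Energy at n = 3: E_3 = -13.6057 / 3² = -1.51174 eV

For emission (electron falling to lower state), the photon energy is:
E_photon = E_16 - E_3 = |-0.05315 - (-1.51174)|
E_photon = 1.46 eV

This energy is carried away by the emitted photon.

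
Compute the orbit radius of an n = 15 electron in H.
11.906487 nm (or 119.064872 Å)

The Bohr radius formula is:
r_n = n² a₀ / Z

where a₀ = 0.052917721 nm is the Bohr radius.

For H (Z = 1) at n = 15:
r_15 = 15² × 0.052917721 nm / 1
r_15 = 225 × 0.052917721 nm / 1
r_15 = 11.9064872 nm / 1
r_15 = 11.906487 nm

The electron orbits at approximately 11.906487 nm from the nucleus.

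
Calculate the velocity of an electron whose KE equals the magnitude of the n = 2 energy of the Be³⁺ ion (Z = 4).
4.375e+06 m/s (or 1.459% of c)

The binding energy at n = 2 for Be³⁺ is:
E_2 = -13.6057 × 4²/2² = -54.42280 eV
|E_2| = 54.42280 eV

Convert to Joules:
KE = 54.42280 eV × (1.602177 × 10⁻¹⁹ J/eV) = 8.71950e-18 J

Using KE = ½mv²:
v = √(2·KE/m_e)
v = √(2 × 8.71950e-18 J / 9.10938 × 10⁻³¹ kg)
v = 4.375e+06 m/s

This is approximately 1.459% the speed of light.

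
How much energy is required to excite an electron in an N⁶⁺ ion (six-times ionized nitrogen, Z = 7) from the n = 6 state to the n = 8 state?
8.10 eV

The energy levels of a hydrogen-like atom are E_n = -13.6057 Z² eV / n².

Energy at n = 6: E_6 = -13.6057 × 7² / 6² = -18.51887 eV
Energy at n = 8: E_8 = -13.6057 × 7² / 8² = -10.41686 eV

The excitation energy is the difference:
ΔE = E_8 - E_6
ΔE = -10.41686 - (-18.51887)
ΔE = 8.10 eV

Since this is positive, energy must be absorbed (photon absorption).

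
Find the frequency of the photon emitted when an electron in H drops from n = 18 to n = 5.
1.21e+14 Hz

First, find the transition energy:
E_18 = -13.6057 / 18² = -0.0419929 eV
E_5 = -13.6057 / 5² = -0.5442280 eV
|ΔE| = |E_5 - E_18| = 0.5022351 eV

Convert to Joules: E = 0.5022351 eV × (1.602177 × 10⁻¹⁹ J/eV) = 8.0467e-20 J

Using E = hf:
f = E/h = 8.0467e-20 J / (6.62607 × 10⁻³⁴ J·s)
f = 1.21e+14 Hz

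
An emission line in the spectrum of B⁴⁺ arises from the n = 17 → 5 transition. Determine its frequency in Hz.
3.01e+15 Hz

First, find the transition energy:
E_17 = -13.6057 × 5² / 17² = -1.1769637 eV
E_5 = -13.6057 × 5² / 5² = -13.6057000 eV
|ΔE| = |E_5 - E_17| = 12.4287363 eV

Convert to Joules: E = 12.4287363 eV × (1.602177 × 10⁻¹⁹ J/eV) = 1.9913e-18 J

Using E = hf:
f = E/h = 1.9913e-18 J / (6.62607 × 10⁻³⁴ J·s)
f = 3.01e+15 Hz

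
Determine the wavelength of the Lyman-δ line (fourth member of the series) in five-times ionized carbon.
2.64 nm

The lines of a series are numbered from the longest wavelength (smallest ΔE) outward; the fourth line is the transition from n = n_f + 4 to n_f.
The Lyman series has all transitions ending at n_f = 1.

For C⁵⁺ (Z = 6), the fourth line (δ-line) is the jump from n = 5 to n = 1:
E_5 = -13.6057 × 6² / 5² = -19.5922 eV
E_1 = -13.6057 × 6² / 1² = -489.8052 eV
ΔE = E_5 - E_1 = 470.2130 eV

λ = hc/E = 1239.84 eV·nm / 470.2130 eV
λ = 2.64 nm

This is the δ-line of the Lyman series in C⁵⁺.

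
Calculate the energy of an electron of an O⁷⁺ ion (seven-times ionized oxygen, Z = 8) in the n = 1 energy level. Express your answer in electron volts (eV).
-870.765 eV

The energy levels of a hydrogen-like atom are given by:
E_n = -13.6057 Z² / n² eV  (with Z = 8 for O⁷⁺)

For n = 1:
E_1 = -13.6057 × 8² / 1²
E_1 = -13.6057 × 64 / 1
E_1 = -870.765 eV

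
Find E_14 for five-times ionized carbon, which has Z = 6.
-2.499 eV

For hydrogen-like ions, the energy levels scale with Z²:
E_n = -13.6057 Z² / n² eV

For C⁵⁺ (Z = 6) at n = 14:
E_14 = -13.6057 × 6² / 14²
E_14 = -13.6057 × 36 / 196
E_14 = -489.8052 / 196
E_14 = -2.499 eV

The energy is 36 times more negative than hydrogen at the same n due to the stronger nuclear charge.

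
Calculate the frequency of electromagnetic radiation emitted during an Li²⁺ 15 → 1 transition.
2.95e+16 Hz

First, find the transition energy:
E_15 = -13.6057 × 3² / 15² = -0.5442280 eV
E_1 = -13.6057 × 3² / 1² = -122.4513000 eV
|ΔE| = |E_1 - E_15| = 121.9070720 eV

Convert to Joules: E = 121.9070720 eV × (1.602177 × 10⁻¹⁹ J/eV) = 1.9532e-17 J

Using E = hf:
f = E/h = 1.9532e-17 J / (6.62607 × 10⁻³⁴ J·s)
f = 2.95e+16 Hz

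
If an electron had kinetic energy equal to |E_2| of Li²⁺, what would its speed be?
3.282e+06 m/s (or 1.09460% of c)

The binding energy at n = 2 for Li²⁺ is:
E_2 = -13.6057 × 3²/2² = -30.6128250 eV
|E_2| = 30.6128250 eV

Convert to Joules:
KE = 30.6128250 eV × (1.602177 × 10⁻¹⁹ J/eV) = 4.90472e-18 J

Using KE = ½mv²:
v = √(2·KE/m_e)
v = √(2 × 4.90472e-18 J / 9.10938 × 10⁻³¹ kg)
v = 3.282e+06 m/s

This is approximately 1.09460% the speed of light.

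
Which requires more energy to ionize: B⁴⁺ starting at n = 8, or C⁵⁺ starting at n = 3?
C⁵⁺ at n = 3 (E = -54.4228 eV)

Using E_n = -13.6057 Z² / n² eV:

B⁴⁺ (Z = 5) at n = 8:
E = -13.6057 × 5² / 8² = -13.6057 × 25 / 64 = -5.3147266 eV

C⁵⁺ (Z = 6) at n = 3:
E = -13.6057 × 6² / 3² = -13.6057 × 36 / 9 = -54.4228000 eV

Since -54.4228000 eV < -5.3147266 eV,
C⁵⁺ at n = 3 is more tightly bound (requires more energy to ionize).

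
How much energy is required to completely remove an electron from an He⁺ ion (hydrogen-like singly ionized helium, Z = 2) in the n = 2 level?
13.606 eV

The ionization energy is the energy needed to remove the electron completely (n → ∞).

For a hydrogen-like ion with Z = 2, E_n = -13.6057 Z² / n² eV.

At n = 2: E_2 = -13.6057 × 2² / 2² = -13.605700 eV
At n = ∞: E_∞ = 0 eV

Ionization energy = E_∞ - E_2 = 0 - (-13.605700) = 13.605700 eV
Ionization energy ≈ 13.606 eV

This is also called the binding energy of the electron in state n = 2.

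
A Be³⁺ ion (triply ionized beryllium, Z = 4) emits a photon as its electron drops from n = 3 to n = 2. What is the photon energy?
30.23 eV

The energy levels are E_n = -13.6057 Z² eV / n².

Energy at n = 3: E_3 = -13.6057 × 4² / 3² = -24.18791 eV
Energy at n = 2: E_2 = -13.6057 × 4² / 2² = -54.42280 eV

For emission (electron falling to lower state), the photon energy is:
E_photon = E_3 - E_2 = |-24.18791 - (-54.42280)|
E_photon = 30.23 eV

This energy is carried away by the emitted photon.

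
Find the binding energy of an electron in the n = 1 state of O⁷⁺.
870.7648 eV

The ionization energy is the energy needed to remove the electron completely (n → ∞).

For a hydrogen-like ion with Z = 8, E_n = -13.6057 Z² / n² eV.

At n = 1: E_1 = -13.6057 × 8² / 1² = -870.7648000 eV
At n = ∞: E_∞ = 0 eV

Ionization energy = E_∞ - E_1 = 0 - (-870.7648000) = 870.7648000 eV
Ionization energy ≈ 870.7648 eV

This is also called the binding energy of the electron in state n = 1.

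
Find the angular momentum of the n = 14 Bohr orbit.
1.4764e-33 J·s (or 14ℏ)

In the Bohr model, angular momentum is quantized:
L = nℏ

where ℏ = h/(2π) = 1.054572e-34 J·s

For n = 14:
L = 14 × 1.054572e-34 J·s
L = 1.4764e-33 J·s

This can also be written as L = 14ℏ.
The angular momentum is an integer multiple of the reduced Planck constant.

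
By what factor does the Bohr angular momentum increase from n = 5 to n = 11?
2.20

In the Bohr model, L_n = nℏ, so the ratio is purely the ratio of quantum numbers:

L_11/L_5 = 11ℏ / 5ℏ = 11/5 = 2.20

The angular momentum scales linearly with n.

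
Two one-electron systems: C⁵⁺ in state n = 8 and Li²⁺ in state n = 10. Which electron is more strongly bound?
C⁵⁺ at n = 8 (E = -7.65321 eV)

Using E_n = -13.6057 Z² / n² eV:

C⁵⁺ (Z = 6) at n = 8:
E = -13.6057 × 6² / 8² = -13.6057 × 36 / 64 = -7.65320625 eV

Li²⁺ (Z = 3) at n = 10:
E = -13.6057 × 3² / 10² = -13.6057 × 9 / 100 = -1.22451300 eV

Since -7.65320625 eV < -1.22451300 eV,
C⁵⁺ at n = 8 is more tightly bound (requires more energy to ionize).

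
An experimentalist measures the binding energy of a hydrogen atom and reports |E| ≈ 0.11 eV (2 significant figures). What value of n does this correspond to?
n = 11

The exact energy levels follow E_n = -13.6057 eV / n².

The measured value (-0.11 eV) is reported to only 2 significant figures, so we must test candidate n values and see which one matches to that precision.

Candidate energies:
  n = 9:  E = -13.6057/9² = -0.167972 eV
  n = 10:  E = -13.6057/10² = -0.136057 eV
  n = 11:  E = -13.6057/11² = -0.112444 eV  ← matches
  n = 12:  E = -13.6057/12² = -0.094484 eV
  n = 13:  E = -13.6057/13² = -0.080507 eV

Checking against the measurement of -0.11 eV (2 sig figs), only n = 11 agrees:
E_11 = -0.112444 eV, which rounds to -0.11 eV ✓

Therefore n = 11.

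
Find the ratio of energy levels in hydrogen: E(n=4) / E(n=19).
22.5625

Using E_n = -13.6057 Z² / n² eV with Z = 1:

E_4 = -13.6057 / 4² = -13.6057 / 16 = -0.850356250 eV
E_19 = -13.6057 / 19² = -13.6057 / 361 = -0.037688920 eV

The ratio is:
E_4/E_19 = (-0.850356250) / (-0.037688920)
E_4/E_19 = (-13.6057/16) / (-13.6057/361)
E_4/E_19 = 361/16
E_4/E_19 = 22.5625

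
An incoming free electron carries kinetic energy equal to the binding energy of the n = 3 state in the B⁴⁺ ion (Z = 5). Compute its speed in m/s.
3.646e+06 m/s (or 1.21623% of c)

The binding energy at n = 3 for B⁴⁺ is:
E_3 = -13.6057 × 5²/3² = -37.7936111 eV
|E_3| = 37.7936111 eV

Convert to Joules:
KE = 37.7936111 eV × (1.602177 × 10⁻¹⁹ J/eV) = 6.05521e-18 J

Using KE = ½mv²:
v = √(2·KE/m_e)
v = √(2 × 6.05521e-18 J / 9.10938 × 10⁻³¹ kg)
v = 3.646e+06 m/s

This is approximately 1.21623% the speed of light.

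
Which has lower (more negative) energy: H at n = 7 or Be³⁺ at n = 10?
Be³⁺ at n = 10 (E = -2.1769 eV)

Using E_n = -13.6057 Z² / n² eV:

H (Z = 1) at n = 7:
E = -13.6057 × 1² / 7² = -13.6057 × 1 / 49 = -0.2776673 eV

Be³⁺ (Z = 4) at n = 10:
E = -13.6057 × 4² / 10² = -13.6057 × 16 / 100 = -2.1769120 eV

Since -2.1769120 eV < -0.2776673 eV,
Be³⁺ at n = 10 is more tightly bound (requires more energy to ionize).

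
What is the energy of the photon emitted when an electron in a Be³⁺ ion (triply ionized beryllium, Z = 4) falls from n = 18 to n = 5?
8.035762 eV

The energy levels are E_n = -13.6057 Z² eV / n².

Energy at n = 18: E_18 = -13.6057 × 4² / 18² = -0.671886420 eV
Energy at n = 5: E_5 = -13.6057 × 4² / 5² = -8.707648000 eV

For emission (electron falling to lower state), the photon energy is:
E_photon = E_18 - E_5 = |-0.671886420 - (-8.707648000)|
E_photon = 8.035762 eV

This energy is carried away by the emitted photon.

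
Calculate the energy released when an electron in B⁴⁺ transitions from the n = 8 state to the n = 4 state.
15.94 eV

The energy levels are E_n = -13.6057 Z² eV / n².

Energy at n = 8: E_8 = -13.6057 × 5² / 8² = -5.31473 eV
Energy at n = 4: E_4 = -13.6057 × 5² / 4² = -21.25891 eV

For emission (electron falling to lower state), the photon energy is:
E_photon = E_8 - E_4 = |-5.31473 - (-21.25891)|
E_photon = 15.94 eV

This energy is carried away by the emitted photon.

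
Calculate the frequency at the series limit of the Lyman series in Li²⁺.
2.961e+16 Hz

The series limit corresponds to the transition from n = ∞ to n = 1.
This is the highest energy (shortest wavelength) transition in the Lyman series.

E_∞ = 0 eV
E_1 = -13.6057 × 3² / 1² = -122.45130 eV

Energy at series limit:
ΔE = E_∞ - E_1 = 0 - (-122.45130) = 122.45130 eV
E = 122.45130 eV × (1.602177 × 10⁻¹⁹ J/eV) = 1.96189e-17 J
f = E/h = 1.96189e-17 J / (6.62607 × 10⁻³⁴ J·s) = 2.961e+16 Hz

This energy equals the ionization energy from the n = 1 state of Li²⁺.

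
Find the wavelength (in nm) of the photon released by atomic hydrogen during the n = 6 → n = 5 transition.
7455.80562 nm

First, find the transition energy using E_n = -13.6057 / n² eV:
E_6 = -13.6057 / 6² = -0.37793611111 eV
E_5 = -13.6057 / 5² = -0.54422800000 eV

Photon energy: |ΔE| = |E_5 - E_6| = 0.16629188889 eV

Convert to wavelength using E = hc/λ with hc = 1239.84 eV·nm:
λ = hc/E = 1239.84 eV·nm / 0.16629188889 eV
λ = 7455.80562 nm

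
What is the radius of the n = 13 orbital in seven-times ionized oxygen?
1.117887 nm (or 11.178869 Å)

The Bohr radius formula is:
r_n = n² a₀ / Z

where a₀ = 0.052917721 nm is the Bohr radius.

For O⁷⁺ (Z = 8) at n = 13:
r_13 = 13² × 0.052917721 nm / 8
r_13 = 169 × 0.052917721 nm / 8
r_13 = 8.9430948 nm / 8
r_13 = 1.117887 nm

The electron orbits at approximately 1.117887 nm from the nucleus.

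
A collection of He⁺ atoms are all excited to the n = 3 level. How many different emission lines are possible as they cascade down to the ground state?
3

The electron can occupy levels n = 1, 2, ..., 3 during de-excitation — that is m = 3 - 1 + 1 = 3 distinct levels.

The number of distinct spectral lines equals the number of ways to choose 2 of these m levels (each pair gives one possible emission transition):

Number of lines = m(m-1)/2 = 3×2/2 = 3

These correspond to all possible transitions between the 3 levels:
3 → 2, 3 → 1, 2 → 1

Each transition produces a photon with a unique energy (and thus wavelength). This count does not depend on Z.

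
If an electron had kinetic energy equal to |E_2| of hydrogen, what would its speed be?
1.0938e+06 m/s (or 0.3649% of c)

The binding energy at n = 2 for hydrogen is:
E_2 = -13.6057/2² = -3.4014250 eV
|E_2| = 3.4014250 eV

Convert to Joules:
KE = 3.4014250 eV × (1.602177 × 10⁻¹⁹ J/eV) = 5.449685e-19 J

Using KE = ½mv²:
v = √(2·KE/m_e)
v = √(2 × 5.449685e-19 J / 9.10938 × 10⁻³¹ kg)
v = 1.0938e+06 m/s

This is approximately 0.3649% the speed of light.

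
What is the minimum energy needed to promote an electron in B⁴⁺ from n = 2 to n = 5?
71.42993 eV

The energy levels of a hydrogen-like atom are E_n = -13.6057 Z² eV / n².

Energy at n = 2: E_2 = -13.6057 × 5² / 2² = -85.03562500 eV
Energy at n = 5: E_5 = -13.6057 × 5² / 5² = -13.60570000 eV

The excitation energy is the difference:
ΔE = E_5 - E_2
ΔE = -13.60570000 - (-85.03562500)
ΔE = 71.42993 eV

Since this is positive, energy must be absorbed (photon absorption).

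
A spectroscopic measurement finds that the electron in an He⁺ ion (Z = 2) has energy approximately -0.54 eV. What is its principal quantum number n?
n = 10

The exact energy levels follow E_n = -13.6057 Z² / n² eV with Z = 2.

The measured value (-0.54 eV) is reported to only 2 significant figures, so we must test candidate n values and see which one matches to that precision.

Candidate energies:
  n = 8:  E = -13.6057 × 2² / 8² = -0.85036 eV
  n = 9:  E = -13.6057 × 2² / 9² = -0.67189 eV
  n = 10:  E = -13.6057 × 2² / 10² = -0.54423 eV  ← matches
  n = 11:  E = -13.6057 × 2² / 11² = -0.44978 eV
  n = 12:  E = -13.6057 × 2² / 12² = -0.37794 eV

Checking against the measurement of -0.54 eV (2 sig figs), only n = 10 agrees:
E_10 = -0.54423 eV, which rounds to -0.54 eV ✓

Therefore n = 10.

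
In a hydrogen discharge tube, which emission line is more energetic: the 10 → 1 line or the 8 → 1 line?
10 → 1

Calculate the energy for each transition:

Transition 10 → 1:
ΔE₁ = |E_1 - E_10| = |-13.6057/1² - (-13.6057/10²)|
ΔE₁ = |-13.60570000 - (-0.13605700)| = 13.46964 eV

Transition 8 → 1:
ΔE₂ = |E_1 - E_8| = |-13.6057/1² - (-13.6057/8²)|
ΔE₂ = |-13.60570000 - (-0.21258906)| = 13.39311 eV

Since 13.46964 eV > 13.39311 eV, the transition 10 → 1 emits the more energetic photon.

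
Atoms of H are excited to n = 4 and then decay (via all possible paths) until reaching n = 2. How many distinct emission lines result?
3

The electron can occupy levels n = 2, 3, ..., 4 during de-excitation — that is m = 4 - 2 + 1 = 3 distinct levels.

The number of distinct spectral lines equals the number of ways to choose 2 of these m levels (each pair gives one possible emission transition):

Number of lines = m(m-1)/2 = 3×2/2 = 3

These correspond to all possible transitions between the 3 levels:
4 → 3, 4 → 2, 3 → 2

Each transition produces a photon with a unique energy (and thus wavelength). This count does not depend on Z.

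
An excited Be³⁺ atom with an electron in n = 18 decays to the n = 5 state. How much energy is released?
8.03576 eV

The energy levels are E_n = -13.6057 Z² eV / n².

Energy at n = 18: E_18 = -13.6057 × 4² / 18² = -0.67188642 eV
Energy at n = 5: E_5 = -13.6057 × 4² / 5² = -8.70764800 eV

For emission (electron falling to lower state), the photon energy is:
E_photon = E_18 - E_5 = |-0.67188642 - (-8.70764800)|
E_photon = 8.03576 eV

This energy is carried away by the emitted photon.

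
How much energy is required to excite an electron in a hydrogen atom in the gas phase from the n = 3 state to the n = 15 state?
1.451 eV

The energy levels of a hydrogen-like atom are E_n = -13.6057 eV / n².

Energy at n = 3: E_3 = -13.6057 / 3² = -1.511744 eV
Energy at n = 15: E_15 = -13.6057 / 15² = -0.060470 eV

The excitation energy is the difference:
ΔE = E_15 - E_3
ΔE = -0.060470 - (-1.511744)
ΔE = 1.451 eV

Since this is positive, energy must be absorbed (photon absorption).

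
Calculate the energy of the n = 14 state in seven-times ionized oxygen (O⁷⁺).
-4.442678 eV

For hydrogen-like ions, the energy levels scale with Z²:
E_n = -13.6057 Z² / n² eV

For O⁷⁺ (Z = 8) at n = 14:
E_14 = -13.6057 × 8² / 14²
E_14 = -13.6057 × 64 / 196
E_14 = -870.7648 / 196
E_14 = -4.442678 eV

The energy is 64 times more negative than hydrogen at the same n due to the stronger nuclear charge.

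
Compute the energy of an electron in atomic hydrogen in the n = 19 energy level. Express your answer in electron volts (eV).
-0.038 eV

The energy levels of a hydrogen-like atom are given by:
E_n = -13.6057 eV / n²

For n = 19:
E_19 = -13.6057 eV / 19²
E_19 = -13.6057 eV / 361
E_19 = -0.038 eV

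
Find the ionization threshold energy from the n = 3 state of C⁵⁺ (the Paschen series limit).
54.42280 eV

The series limit corresponds to the transition from n = ∞ to n = 3.
This is the highest energy (shortest wavelength) transition in the Paschen series.

E_∞ = 0 eV
E_3 = -13.6057 × 6² / 3² = -54.42280 eV

Energy at series limit:
ΔE = E_∞ - E_3 = 0 - (-54.42280) = 54.42280 eV

This energy equals the ionization energy from the n = 3 state of C⁵⁺.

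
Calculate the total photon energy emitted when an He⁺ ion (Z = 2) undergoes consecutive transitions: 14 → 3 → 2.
13.32803 eV

The energy levels of He⁺ are E_n = -13.6057 × 2² / n² eV.

First transition (14 → 3):
ΔE₁ = |E_3 - E_14|
ΔE₁ = |-6.04697777778 - (-0.27766734694)| = 5.76931043 eV

Second transition (3 → 2):
ΔE₂ = |E_2 - E_3|
ΔE₂ = |-13.60570000000 - (-6.04697777778)| = 7.55872222 eV

Total energy released:
E_total = ΔE₁ + ΔE₂ = 5.76931043 + 7.55872222 = 13.32803 eV

Note: This equals the direct transition 14 → 2: 13.32803 eV ✓
Energy is conserved regardless of the path taken.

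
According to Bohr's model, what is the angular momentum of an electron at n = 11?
1.16e-33 J·s (or 11ℏ)

In the Bohr model, angular momentum is quantized:
L = nℏ

where ℏ = h/(2π) = 1.0546e-34 J·s

For n = 11:
L = 11 × 1.0546e-34 J·s
L = 1.16e-33 J·s

This can also be written as L = 11ℏ.
The angular momentum is an integer multiple of the reduced Planck constant.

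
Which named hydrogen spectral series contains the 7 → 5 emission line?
Pfund series

The spectral series in hydrogen are named based on the final (lower) energy level:
- Lyman series: n_final = 1 (ultraviolet)
- Balmer series: n_final = 2 (visible/near-UV)
- Paschen series: n_final = 3 (infrared)
- Brackett series: n_final = 4 (infrared)
- Pfund series: n_final = 5 (far infrared)

Since this transition ends at n = 5, it belongs to the Pfund series.

For reference, this 7 → 5 line has photon energy
ΔE = 13.6057 eV × (1/5² - 1/7²) = 0.266560653 eV,
corresponding to wavelength λ = hc/ΔE = 1239.84 eV·nm / 0.266560653 eV = 4651.249 nm in the far infrared region.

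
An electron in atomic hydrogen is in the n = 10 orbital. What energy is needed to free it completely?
0.136 eV

The ionization energy is the energy needed to remove the electron completely (n → ∞).

For hydrogen, E_n = -13.6057 eV / n².

At n = 10: E_10 = -13.6057 / 10² = -0.136057 eV
At n = ∞: E_∞ = 0 eV

Ionization energy = E_∞ - E_10 = 0 - (-0.136057) = 0.136057 eV
Ionization energy ≈ 0.136 eV

This is also called the binding energy of the electron in state n = 10.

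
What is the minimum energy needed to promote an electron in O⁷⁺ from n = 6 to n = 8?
10.5822 eV

The energy levels of a hydrogen-like atom are E_n = -13.6057 Z² eV / n².

Energy at n = 6: E_6 = -13.6057 × 8² / 6² = -24.1879111 eV
Energy at n = 8: E_8 = -13.6057 × 8² / 8² = -13.6057000 eV

The excitation energy is the difference:
ΔE = E_8 - E_6
ΔE = -13.6057000 - (-24.1879111)
ΔE = 10.5822 eV

Since this is positive, energy must be absorbed (photon absorption).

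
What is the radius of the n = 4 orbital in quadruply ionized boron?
0.1693 nm (or 1.6934 Å)

The Bohr radius formula is:
r_n = n² a₀ / Z

where a₀ = 0.0529177 nm is the Bohr radius.

For B⁴⁺ (Z = 5) at n = 4:
r_4 = 4² × 0.0529177 nm / 5
r_4 = 16 × 0.0529177 nm / 5
r_4 = 0.84668 nm / 5
r_4 = 0.1693 nm

The electron orbits at approximately 0.1693 nm from the nucleus.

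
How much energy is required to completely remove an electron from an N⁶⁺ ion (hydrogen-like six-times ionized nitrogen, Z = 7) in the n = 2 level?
166.670 eV

The ionization energy is the energy needed to remove the electron completely (n → ∞).

For a hydrogen-like ion with Z = 7, E_n = -13.6057 Z² / n² eV.

At n = 2: E_2 = -13.6057 × 7² / 2² = -166.669825 eV
At n = ∞: E_∞ = 0 eV

Ionization energy = E_∞ - E_2 = 0 - (-166.669825) = 166.669825 eV
Ionization energy ≈ 166.670 eV

This is also called the binding energy of the electron in state n = 2.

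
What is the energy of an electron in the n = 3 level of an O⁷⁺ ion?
-96.752 eV

For hydrogen-like ions, the energy levels scale with Z²:
E_n = -13.6057 Z² / n² eV

For O⁷⁺ (Z = 8) at n = 3:
E_3 = -13.6057 × 8² / 3²
E_3 = -13.6057 × 64 / 9
E_3 = -870.7648 / 9
E_3 = -96.752 eV

The energy is 64 times more negative than hydrogen at the same n due to the stronger nuclear charge.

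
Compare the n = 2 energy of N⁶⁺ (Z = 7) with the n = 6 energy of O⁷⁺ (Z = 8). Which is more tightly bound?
N⁶⁺ at n = 2 (E = -166.66983 eV)

Using E_n = -13.6057 Z² / n² eV:

N⁶⁺ (Z = 7) at n = 2:
E = -13.6057 × 7² / 2² = -13.6057 × 49 / 4 = -166.66982500 eV

O⁷⁺ (Z = 8) at n = 6:
E = -13.6057 × 8² / 6² = -13.6057 × 64 / 36 = -24.18791111 eV

Since -166.66982500 eV < -24.18791111 eV,
N⁶⁺ at n = 2 is more tightly bound (requires more energy to ionize).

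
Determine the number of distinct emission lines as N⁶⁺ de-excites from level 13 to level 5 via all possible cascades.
36

The electron can occupy levels n = 5, 6, ..., 13 during de-excitation — that is m = 13 - 5 + 1 = 9 distinct levels.

The number of distinct spectral lines equals the number of ways to choose 2 of these m levels (each pair gives one possible emission transition):

Number of lines = m(m-1)/2 = 9×8/2 = 36

These correspond to all possible transitions between the 9 levels:
13 → 12, 13 → 11, 13 → 10, 13 → 9, 13 → 8, 13 → 7, 13 → 6, 13 → 5...

Each transition produces a photon with a unique energy (and thus wavelength). This count does not depend on Z.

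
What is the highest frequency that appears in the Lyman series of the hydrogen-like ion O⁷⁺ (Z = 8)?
2.10550e+17 Hz

The series limit corresponds to the transition from n = ∞ to n = 1.
This is the highest energy (shortest wavelength) transition in the Lyman series.

E_∞ = 0 eV
E_1 = -13.6057 × 8² / 1² = -870.764800 eV

Energy at series limit:
ΔE = E_∞ - E_1 = 0 - (-870.764800) = 870.764800 eV
E = 870.764800 eV × (1.602177 × 10⁻¹⁹ J/eV) = 1.3951193e-16 J
f = E/h = 1.3951193e-16 J / (6.62607 × 10⁻³⁴ J·s) = 2.10550e+17 Hz

This energy equals the ionization energy from the n = 1 state of O⁷⁺.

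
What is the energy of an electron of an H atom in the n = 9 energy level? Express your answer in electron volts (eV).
-0.168 eV

The energy levels of a hydrogen-like atom are given by:
E_n = -13.6057 eV / n²

For n = 9:
E_9 = -13.6057 eV / 9²
E_9 = -13.6057 eV / 81
E_9 = -0.168 eV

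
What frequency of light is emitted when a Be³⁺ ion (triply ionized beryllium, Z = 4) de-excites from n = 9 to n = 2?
1.251e+16 Hz

First, find the transition energy:
E_9 = -13.6057 × 4² / 9² = -2.68755 eV
E_2 = -13.6057 × 4² / 2² = -54.42280 eV
|ΔE| = |E_2 - E_9| = 51.73525 eV

Convert to Joules: E = 51.73525 eV × (1.602177 × 10⁻¹⁹ J/eV) = 8.28890e-18 J

Using E = hf:
f = E/h = 8.28890e-18 J / (6.62607 × 10⁻³⁴ J·s)
f = 1.251e+16 Hz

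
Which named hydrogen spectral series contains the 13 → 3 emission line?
Paschen series

The spectral series in hydrogen are named based on the final (lower) energy level:
- Lyman series: n_final = 1 (ultraviolet)
- Balmer series: n_final = 2 (visible/near-UV)
- Paschen series: n_final = 3 (infrared)
- Brackett series: n_final = 4 (infrared)
- Pfund series: n_final = 5 (far infrared)

Since this transition ends at n = 3, it belongs to the Paschen series.

For reference, this 13 → 3 line has photon energy
ΔE = 13.6057 eV × (1/3² - 1/13²) = 1.43123734 eV,
corresponding to wavelength λ = hc/ΔE = 1239.84 eV·nm / 1.43123734 eV = 866.2714 nm in the infrared region.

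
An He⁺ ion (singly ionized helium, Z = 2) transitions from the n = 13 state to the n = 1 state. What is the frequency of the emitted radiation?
1.30815e+16 Hz

First, find the transition energy:
E_13 = -13.6057 × 2² / 13² = -0.3220284 eV
E_1 = -13.6057 × 2² / 1² = -54.4228000 eV
|ΔE| = |E_1 - E_13| = 54.1007716 eV

Convert to Joules: E = 54.1007716 eV × (1.602177 × 10⁻¹⁹ J/eV) = 8.6679012e-18 J

Using E = hf:
f = E/h = 8.6679012e-18 J / (6.62607 × 10⁻³⁴ J·s)
f = 1.30815e+16 Hz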